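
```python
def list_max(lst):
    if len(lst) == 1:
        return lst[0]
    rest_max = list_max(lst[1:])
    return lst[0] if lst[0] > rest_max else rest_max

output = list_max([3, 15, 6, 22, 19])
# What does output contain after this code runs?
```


list_max([3, 15, 6, 22, 19])
= compare 3 with list_max([15, 6, 22, 19])
= compare 15 with list_max([6, 22, 19])
= compare 6 with list_max([22, 19])
= compare 22 with list_max([19])
Base: list_max([19]) = 19
compare 22 with 19: max = 22
compare 6 with 22: max = 22
compare 15 with 22: max = 22
compare 3 with 22: max = 22
= 22


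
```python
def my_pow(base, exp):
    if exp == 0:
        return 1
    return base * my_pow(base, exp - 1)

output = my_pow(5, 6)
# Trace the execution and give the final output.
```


my_pow(5, 6)
= 5 * my_pow(5, 5)
= 5 * 5 * my_pow(5, 4)
= 5 * 5 * 5 * my_pow(5, 3)
= 5 * 5 * 5 * 5 * my_pow(5, 2)
= 5 * 5 * 5 * 5 * 5 * my_pow(5, 1)
= 5 * 5 * 5 * 5 * 5 * 5 * my_pow(5, 0)
= 5 * 5 * 5 * 5 * 5 * 5 * 1
= 15625


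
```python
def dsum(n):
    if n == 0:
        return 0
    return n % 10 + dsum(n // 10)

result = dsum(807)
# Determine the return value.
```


dsum(807)
= 7 + dsum(80)
= 7 + 0 + dsum(8)
= 7 + 0 + 8 + dsum(0)
= 7 + 0 + 8 + 0
= 15


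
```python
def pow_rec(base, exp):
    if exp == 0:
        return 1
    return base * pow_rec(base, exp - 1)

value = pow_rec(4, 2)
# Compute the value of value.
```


pow_rec(4, 2)
= 4 * pow_rec(4, 1)
= 4 * 4 * pow_rec(4, 0)
= 4 * 4 * 1
= 16


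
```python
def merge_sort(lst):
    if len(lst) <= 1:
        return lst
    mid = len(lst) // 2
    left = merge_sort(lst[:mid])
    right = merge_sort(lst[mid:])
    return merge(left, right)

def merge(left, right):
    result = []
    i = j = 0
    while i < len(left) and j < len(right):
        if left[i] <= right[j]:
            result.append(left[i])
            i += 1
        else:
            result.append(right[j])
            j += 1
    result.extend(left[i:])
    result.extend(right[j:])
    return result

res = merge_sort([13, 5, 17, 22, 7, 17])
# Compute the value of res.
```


merge_sort([13, 5, 17, 22, 7, 17])
Split into [13, 5, 17] and [22, 7, 17]
Left sorted: [5, 13, 17]
Right sorted: [7, 17, 22]
Merge [5, 13, 17] and [7, 17, 22]
= [5, 7, 13, 17, 17, 22]


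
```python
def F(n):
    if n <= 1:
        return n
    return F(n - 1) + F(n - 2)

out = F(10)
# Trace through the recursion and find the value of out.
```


F(10)
= F(9) + F(8)
= (F(8) + F(7)) + F(8)
Computing bottom-up: F(0)=0, F(1)=1, F(2)=1, F(3)=2, F(4)=3, F(5)=5, F(6)=8, F(7)=13, F(8)=21, F(9)=34, F(10)=55
= 55


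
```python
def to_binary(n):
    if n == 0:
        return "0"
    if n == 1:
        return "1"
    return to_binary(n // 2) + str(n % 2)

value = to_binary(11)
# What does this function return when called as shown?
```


to_binary(11)
= to_binary(5) + "1"
= to_binary(2) + "1" + "1"
= to_binary(1) + "0" + "1" + "1"
= "1" + "0" + "1" + "1"
= "1011"


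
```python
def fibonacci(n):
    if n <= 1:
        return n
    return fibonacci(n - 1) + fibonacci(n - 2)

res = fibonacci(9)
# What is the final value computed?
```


fibonacci(9)
= fibonacci(8) + fibonacci(7)
= (fibonacci(7) + fibonacci(6)) + fibonacci(7)
Computing bottom-up: fibonacci(0)=0, fibonacci(1)=1, fibonacci(2)=1, fibonacci(3)=2, fibonacci(4)=3, fibonacci(5)=5, fibonacci(6)=8, fibonacci(7)=13, fibonacci(8)=21, fibonacci(9)=34
= 34


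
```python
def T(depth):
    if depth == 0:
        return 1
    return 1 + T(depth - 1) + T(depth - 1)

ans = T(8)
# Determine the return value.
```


T(8)
= 1 + T(7) + T(7)
= 1 + 2 * T(7)
T(k) = 2^(k+1) - 1
T(0) = 1
T(1) = 3
T(2) = 7
T(3) = 15
T(4) = 31
T(8) = 2^9 - 1 = 511


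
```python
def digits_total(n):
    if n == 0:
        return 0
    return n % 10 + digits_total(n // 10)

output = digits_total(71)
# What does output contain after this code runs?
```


digits_total(71)
= 1 + digits_total(7)
= 1 + 7 + digits_total(0)
= 1 + 7 + 0
= 8


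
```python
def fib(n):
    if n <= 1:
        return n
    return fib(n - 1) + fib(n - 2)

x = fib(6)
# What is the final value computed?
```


fib(6)
= fib(5) + fib(4)
= (fib(4) + fib(3)) + fib(4)
Computing bottom-up: fib(0)=0, fib(1)=1, fib(2)=1, fib(3)=2, fib(4)=3, fib(5)=5, fib(6)=8
= 8


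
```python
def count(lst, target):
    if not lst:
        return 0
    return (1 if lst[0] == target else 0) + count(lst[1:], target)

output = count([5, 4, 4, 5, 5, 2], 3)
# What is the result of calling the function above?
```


count([5, 4, 4, 5, 5, 2], 3)
lst[0]=5 != 3: 0 + count([4, 4, 5, 5, 2], 3)
lst[0]=4 != 3: 0 + count([4, 5, 5, 2], 3)
lst[0]=4 != 3: 0 + count([5, 5, 2], 3)
lst[0]=5 != 3: 0 + count([5, 2], 3)
lst[0]=5 != 3: 0 + count([2], 3)
lst[0]=2 != 3: 0 + count([], 3)
= 0


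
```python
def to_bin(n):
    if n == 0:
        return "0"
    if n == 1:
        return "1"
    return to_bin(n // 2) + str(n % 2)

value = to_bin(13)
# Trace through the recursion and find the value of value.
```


to_bin(13)
= to_bin(6) + "1"
= to_bin(3) + "0" + "1"
= to_bin(1) + "1" + "0" + "1"
= "1" + "1" + "0" + "1"
= "1101"


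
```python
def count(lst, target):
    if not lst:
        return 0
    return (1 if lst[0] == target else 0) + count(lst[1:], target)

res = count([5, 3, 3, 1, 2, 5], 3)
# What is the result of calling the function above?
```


count([5, 3, 3, 1, 2, 5], 3)
lst[0]=5 != 3: 0 + count([3, 3, 1, 2, 5], 3)
lst[0]=3 == 3: 1 + count([3, 1, 2, 5], 3)
lst[0]=3 == 3: 1 + count([1, 2, 5], 3)
lst[0]=1 != 3: 0 + count([2, 5], 3)
lst[0]=2 != 3: 0 + count([5], 3)
lst[0]=5 != 3: 0 + count([], 3)
= 2


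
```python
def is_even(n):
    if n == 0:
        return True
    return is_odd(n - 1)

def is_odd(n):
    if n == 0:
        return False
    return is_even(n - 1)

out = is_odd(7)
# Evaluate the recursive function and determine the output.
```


is_odd(7)
= is_even(6)
= is_odd(5)
= is_even(4)
= is_odd(3)
= is_even(2)
= is_odd(1)
= is_even(0)
n == 0: return True
= True


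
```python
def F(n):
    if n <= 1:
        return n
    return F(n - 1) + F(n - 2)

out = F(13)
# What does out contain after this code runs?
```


F(13)
= F(12) + F(11)
= (F(11) + F(10)) + F(11)
Computing bottom-up: F(0)=0, F(1)=1, F(2)=1, F(3)=2, F(4)=3, F(5)=5, F(6)=8, F(7)=13, F(8)=21, F(9)=34, F(10)=55, F(11)=89, F(12)=144, F(13)=233
= 233


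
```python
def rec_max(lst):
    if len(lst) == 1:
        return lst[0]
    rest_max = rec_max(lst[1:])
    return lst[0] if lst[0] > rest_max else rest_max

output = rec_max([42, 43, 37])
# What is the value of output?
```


rec_max([42, 43, 37])
= compare 42 with rec_max([43, 37])
= compare 43 with rec_max([37])
Base: rec_max([37]) = 37
compare 43 with 37: max = 43
compare 42 with 43: max = 43
= 43


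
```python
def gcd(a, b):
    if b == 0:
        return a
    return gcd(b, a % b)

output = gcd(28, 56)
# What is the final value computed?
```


gcd(28, 56)
= gcd(56, 28 % 56) = gcd(56, 28)
= gcd(28, 56 % 28) = gcd(28, 0)
b == 0, return a = 28


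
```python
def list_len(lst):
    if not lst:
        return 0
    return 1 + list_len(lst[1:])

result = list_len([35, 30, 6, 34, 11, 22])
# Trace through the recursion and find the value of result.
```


list_len([35, 30, 6, 34, 11, 22])
= 1 + list_len([30, 6, 34, 11, 22])
= 1 + 1 + list_len([6, 34, 11, 22])
= 1 + 1 + 1 + list_len([34, 11, 22])
= 1 + 1 + 1 + 1 + list_len([11, 22])
= 1 + 1 + 1 + 1 + 1 + list_len([22])
= 1 + 1 + 1 + 1 + 1 + 1 + list_len([])
= 1 + 1 + 1 + 1 + 1 + 1 + 0
= 6


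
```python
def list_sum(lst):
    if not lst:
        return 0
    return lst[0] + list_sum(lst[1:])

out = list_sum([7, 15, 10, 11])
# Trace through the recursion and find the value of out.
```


list_sum([7, 15, 10, 11])
= 7 + list_sum([15, 10, 11])
= 7 + 15 + list_sum([10, 11])
= 7 + 15 + 10 + list_sum([11])
= 7 + 15 + 10 + 11 + list_sum([])
= 7 + 15 + 10 + 11 + 0
= 43


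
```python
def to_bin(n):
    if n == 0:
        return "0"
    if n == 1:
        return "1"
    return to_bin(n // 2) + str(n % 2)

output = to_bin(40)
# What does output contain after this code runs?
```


to_bin(40)
= to_bin(20) + "0"
= to_bin(10) + "0" + "0"
= to_bin(5) + "0" + "0" + "0"
= to_bin(2) + "1" + "0" + "0" + "0"
= to_bin(1) + "0" + "1" + "0" + "0" + "0"
= "1" + "0" + "1" + "0" + "0" + "0"
= "101000"


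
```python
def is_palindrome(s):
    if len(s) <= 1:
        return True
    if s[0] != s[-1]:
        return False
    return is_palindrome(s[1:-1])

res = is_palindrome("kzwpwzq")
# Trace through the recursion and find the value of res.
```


is_palindrome("kzwpwzq")
"kzwpwzq": s[0]='k' != s[-1]='q' -> False
= False


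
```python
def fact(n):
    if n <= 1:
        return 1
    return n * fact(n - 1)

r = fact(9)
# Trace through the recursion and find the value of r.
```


fact(9)
= 9 * fact(8)
= 9 * 8 * fact(7)
= 9 * 8 * 7 * fact(6)
= 9 * 8 * 7 * 6 * fact(5)
= 9 * 8 * 7 * 6 * 5 * fact(4)
= 9 * 8 * 7 * 6 * 5 * 4 * fact(3)
= 9 * 8 * 7 * 6 * 5 * 4 * 3 * fact(2)
= 9 * 8 * 7 * 6 * 5 * 4 * 3 * 2 * fact(1)
= 9 * 8 * 7 * 6 * 5 * 4 * 3 * 2 * 1
= 362880


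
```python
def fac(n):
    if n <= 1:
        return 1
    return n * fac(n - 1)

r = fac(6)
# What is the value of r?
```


fac(6)
= 6 * fac(5)
= 6 * 5 * fac(4)
= 6 * 5 * 4 * fac(3)
= 6 * 5 * 4 * 3 * fac(2)
= 6 * 5 * 4 * 3 * 2 * fac(1)
= 6 * 5 * 4 * 3 * 2 * 1
= 720


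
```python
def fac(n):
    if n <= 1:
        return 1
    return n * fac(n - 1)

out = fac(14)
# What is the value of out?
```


fac(14)
= 14 * fac(13)
= 14 * 13 * fac(12)
= 14 * 13 * 12 * fac(11)
= 14 * 13 * 12 * 11 * fac(10)
= 14 * 13 * 12 * 11 * 10 * fac(9)
= 14 * 13 * 12 * 11 * 10 * 9 * fac(8)
= 14 * 13 * 12 * 11 * 10 * 9 * 8 * fac(7)
= 14 * 13 * 12 * 11 * 10 * 9 * 8 * 7 * fac(6)
= 14 * 13 * 12 * 11 * 10 * 9 * 8 * 7 * 6 * fac(5)
= 14 * 13 * 12 * 11 * 10 * 9 * 8 * 7 * 6 * 5 * fac(4)
= 14 * 13 * 12 * 11 * 10 * 9 * 8 * 7 * 6 * 5 * 4 * fac(3)
= 14 * 13 * 12 * 11 * 10 * 9 * 8 * 7 * 6 * 5 * 4 * 3 * fac(2)
= 14 * 13 * 12 * 11 * 10 * 9 * 8 * 7 * 6 * 5 * 4 * 3 * 2 * fac(1)
= 14 * 13 * 12 * 11 * 10 * 9 * 8 * 7 * 6 * 5 * 4 * 3 * 2 * 1
= 87178291200


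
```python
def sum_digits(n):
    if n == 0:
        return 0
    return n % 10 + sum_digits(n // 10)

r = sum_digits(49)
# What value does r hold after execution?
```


sum_digits(49)
= 9 + sum_digits(4)
= 9 + 4 + sum_digits(0)
= 9 + 4 + 0
= 13


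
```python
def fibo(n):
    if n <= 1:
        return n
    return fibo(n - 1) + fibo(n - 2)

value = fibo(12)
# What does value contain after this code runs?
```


fibo(12)
= fibo(11) + fibo(10)
= (fibo(10) + fibo(9)) + fibo(10)
Computing bottom-up: fibo(0)=0, fibo(1)=1, fibo(2)=1, fibo(3)=2, fibo(4)=3, fibo(5)=5, fibo(6)=8, fibo(7)=13, fibo(8)=21, fibo(9)=34, fibo(10)=55, fibo(11)=89, fibo(12)=144
= 144


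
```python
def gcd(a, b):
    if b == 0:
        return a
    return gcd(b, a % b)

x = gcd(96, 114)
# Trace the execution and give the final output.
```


gcd(96, 114)
= gcd(114, 96 % 114) = gcd(114, 96)
= gcd(96, 114 % 96) = gcd(96, 18)
= gcd(18, 96 % 18) = gcd(18, 6)
= gcd(6, 18 % 6) = gcd(6, 0)
b == 0, return a = 6


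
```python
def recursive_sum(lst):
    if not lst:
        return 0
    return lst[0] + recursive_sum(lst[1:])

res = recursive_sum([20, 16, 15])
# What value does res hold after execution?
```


recursive_sum([20, 16, 15])
= 20 + recursive_sum([16, 15])
= 20 + 16 + recursive_sum([15])
= 20 + 16 + 15 + recursive_sum([])
= 20 + 16 + 15 + 0
= 51


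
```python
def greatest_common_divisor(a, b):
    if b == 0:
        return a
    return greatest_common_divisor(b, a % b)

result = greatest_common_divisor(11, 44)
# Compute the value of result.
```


greatest_common_divisor(11, 44)
= greatest_common_divisor(44, 11 % 44) = greatest_common_divisor(44, 11)
= greatest_common_divisor(11, 44 % 11) = greatest_common_divisor(11, 0)
b == 0, return a = 11


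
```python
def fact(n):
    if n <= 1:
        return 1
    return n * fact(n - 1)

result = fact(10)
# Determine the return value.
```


fact(10)
= 10 * fact(9)
= 10 * 9 * fact(8)
= 10 * 9 * 8 * fact(7)
= 10 * 9 * 8 * 7 * fact(6)
= 10 * 9 * 8 * 7 * 6 * fact(5)
= 10 * 9 * 8 * 7 * 6 * 5 * fact(4)
= 10 * 9 * 8 * 7 * 6 * 5 * 4 * fact(3)
= 10 * 9 * 8 * 7 * 6 * 5 * 4 * 3 * fact(2)
= 10 * 9 * 8 * 7 * 6 * 5 * 4 * 3 * 2 * fact(1)
= 10 * 9 * 8 * 7 * 6 * 5 * 4 * 3 * 2 * 1
= 3628800


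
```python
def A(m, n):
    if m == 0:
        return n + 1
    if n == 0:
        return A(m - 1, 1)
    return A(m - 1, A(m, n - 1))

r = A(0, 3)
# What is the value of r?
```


A(0, 3)
m == 0: return 3 + 1 = 4
= 4


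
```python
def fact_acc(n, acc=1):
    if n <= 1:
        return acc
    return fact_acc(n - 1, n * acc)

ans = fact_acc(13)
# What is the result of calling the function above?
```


fact_acc(13, 1)
= fact_acc(12, 13 * 1) = fact_acc(12, 13)
= fact_acc(11, 12 * 13) = fact_acc(11, 156)
= fact_acc(10, 11 * 156) = fact_acc(10, 1716)
= fact_acc(9, 10 * 1716) = fact_acc(9, 17160)
= fact_acc(8, 9 * 17160) = fact_acc(8, 154440)
= fact_acc(7, 8 * 154440) = fact_acc(7, 1235520)
= fact_acc(6, 7 * 1235520) = fact_acc(6, 8648640)
= fact_acc(5, 6 * 8648640) = fact_acc(5, 51891840)
= fact_acc(4, 5 * 51891840) = fact_acc(4, 259459200)
= fact_acc(3, 4 * 259459200) = fact_acc(3, 1037836800)
= fact_acc(2, 3 * 1037836800) = fact_acc(2, 3113510400)
= fact_acc(1, 2 * 3113510400) = fact_acc(1, 6227020800)
n <= 1, return acc = 6227020800


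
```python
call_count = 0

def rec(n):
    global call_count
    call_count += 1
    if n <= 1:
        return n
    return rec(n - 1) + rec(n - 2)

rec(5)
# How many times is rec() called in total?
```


rec(5) calls rec(4) and rec(3); each non-base call branches into two more.
Let C(k) = total number of calls made by rec(k), including the call to rec(k) itself.
Base cases: C(0) = 1, C(1) = 1
Recurrence: C(k) = 1 + C(k-1) + C(k-2)
  C(2) = 1 + C(1) + C(0) = 1 + 1 + 1 = 3
  C(3) = 1 + C(2) + C(1) = 1 + 3 + 1 = 5
  C(4) = 1 + C(3) + C(2) = 1 + 5 + 3 = 9
  C(5) = 1 + C(4) + C(3) = 1 + 9 + 5 = 15
Total calls = C(5) = 15


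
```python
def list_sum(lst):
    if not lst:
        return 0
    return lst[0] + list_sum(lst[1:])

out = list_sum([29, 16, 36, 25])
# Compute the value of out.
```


list_sum([29, 16, 36, 25])
= 29 + list_sum([16, 36, 25])
= 29 + 16 + list_sum([36, 25])
= 29 + 16 + 36 + list_sum([25])
= 29 + 16 + 36 + 25 + list_sum([])
= 29 + 16 + 36 + 25 + 0
= 106


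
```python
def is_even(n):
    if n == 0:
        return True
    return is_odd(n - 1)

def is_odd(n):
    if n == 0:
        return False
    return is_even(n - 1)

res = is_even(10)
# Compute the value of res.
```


is_even(10)
= is_odd(9)
= is_even(8)
= is_odd(7)
= is_even(6)
= is_odd(5)
= is_even(4)
= is_odd(3)
= is_even(2)
= is_odd(1)
= is_even(0)
n == 0: return True
= True


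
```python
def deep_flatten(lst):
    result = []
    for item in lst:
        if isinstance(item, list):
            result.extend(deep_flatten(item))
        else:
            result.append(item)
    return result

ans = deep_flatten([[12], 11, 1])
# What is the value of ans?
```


deep_flatten([[12], 11, 1])
Processing each element:
  [12] is a list -> deep_flatten recursively -> [12]
  11 is not a list -> append 11
  1 is not a list -> append 1
= [12, 11, 1]


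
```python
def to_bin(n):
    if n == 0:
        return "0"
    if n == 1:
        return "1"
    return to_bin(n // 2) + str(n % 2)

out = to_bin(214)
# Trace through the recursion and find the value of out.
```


to_bin(214)
= to_bin(107) + "0"
= to_bin(53) + "1" + "0"
= to_bin(26) + "1" + "1" + "0"
= to_bin(13) + "0" + "1" + "1" + "0"
= to_bin(6) + "1" + "0" + "1" + "1" + "0"
= to_bin(3) + "0" + "1" + "0" + "1" + "1" + "0"
= to_bin(1) + "1" + "0" + "1" + "0" + "1" + "1" + "0"
= "1" + "1" + "0" + "1" + "0" + "1" + "1" + "0"
= "11010110"


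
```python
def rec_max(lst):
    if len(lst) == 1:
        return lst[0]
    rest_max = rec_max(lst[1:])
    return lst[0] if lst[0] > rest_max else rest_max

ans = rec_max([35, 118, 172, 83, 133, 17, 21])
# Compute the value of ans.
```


rec_max([35, 118, 172, 83, 133, 17, 21])
= compare 35 with rec_max([118, 172, 83, 133, 17, 21])
= compare 118 with rec_max([172, 83, 133, 17, 21])
= compare 172 with rec_max([83, 133, 17, 21])
= compare 83 with rec_max([133, 17, 21])
= compare 133 with rec_max([17, 21])
= compare 17 with rec_max([21])
Base: rec_max([21]) = 21
compare 17 with 21: max = 21
compare 133 with 21: max = 133
compare 83 with 133: max = 133
compare 172 with 133: max = 172
compare 118 with 172: max = 172
compare 35 with 172: max = 172
= 172


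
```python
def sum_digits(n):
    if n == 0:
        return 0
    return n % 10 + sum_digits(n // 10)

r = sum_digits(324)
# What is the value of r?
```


sum_digits(324)
= 4 + sum_digits(32)
= 4 + 2 + sum_digits(3)
= 4 + 2 + 3 + sum_digits(0)
= 4 + 2 + 3 + 0
= 9


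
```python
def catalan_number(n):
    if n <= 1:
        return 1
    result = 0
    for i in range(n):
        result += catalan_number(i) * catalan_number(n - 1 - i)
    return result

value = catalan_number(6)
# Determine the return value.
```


catalan_number(6)
= sum of catalan_number(i) * catalan_number(6-1-i) for i in 0..5
First compute sub-values bottom-up:
  catalan_number(0) = 1, catalan_number(1) = 1
  catalan_number(2) = 1*1 + 1*1 = 2
  catalan_number(3) = 1*2 + 1*1 + 2*1 = 5
  catalan_number(4) = 1*5 + 1*2 + 2*1 + 5*1 = 14
  catalan_number(5) = 1*14 + 1*5 + 2*2 + 5*1 + 14*1 = 42
Now catalan_number(6):
  catalan_number(0)*catalan_number(5) = 1*42 = 42
  catalan_number(1)*catalan_number(4) = 1*14 = 14
  catalan_number(2)*catalan_number(3) = 2*5 = 10
  catalan_number(3)*catalan_number(2) = 5*2 = 10
  catalan_number(4)*catalan_number(1) = 14*1 = 14
  catalan_number(5)*catalan_number(0) = 42*1 = 42
= 42 + 14 + 10 + 10 + 14 + 42
= 132


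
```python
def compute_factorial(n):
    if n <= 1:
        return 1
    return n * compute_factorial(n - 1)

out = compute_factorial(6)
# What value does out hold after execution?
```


compute_factorial(6)
= 6 * compute_factorial(5)
= 6 * 5 * compute_factorial(4)
= 6 * 5 * 4 * compute_factorial(3)
= 6 * 5 * 4 * 3 * compute_factorial(2)
= 6 * 5 * 4 * 3 * 2 * compute_factorial(1)
= 6 * 5 * 4 * 3 * 2 * 1
= 720


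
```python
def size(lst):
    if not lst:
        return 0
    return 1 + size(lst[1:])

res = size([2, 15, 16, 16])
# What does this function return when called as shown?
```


size([2, 15, 16, 16])
= 1 + size([15, 16, 16])
= 1 + 1 + size([16, 16])
= 1 + 1 + 1 + size([16])
= 1 + 1 + 1 + 1 + size([])
= 1 + 1 + 1 + 1 + 0
= 4


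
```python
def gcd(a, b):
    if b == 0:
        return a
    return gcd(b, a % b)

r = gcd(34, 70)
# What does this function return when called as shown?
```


gcd(34, 70)
= gcd(70, 34 % 70) = gcd(70, 34)
= gcd(34, 70 % 34) = gcd(34, 2)
= gcd(2, 34 % 2) = gcd(2, 0)
b == 0, return a = 2


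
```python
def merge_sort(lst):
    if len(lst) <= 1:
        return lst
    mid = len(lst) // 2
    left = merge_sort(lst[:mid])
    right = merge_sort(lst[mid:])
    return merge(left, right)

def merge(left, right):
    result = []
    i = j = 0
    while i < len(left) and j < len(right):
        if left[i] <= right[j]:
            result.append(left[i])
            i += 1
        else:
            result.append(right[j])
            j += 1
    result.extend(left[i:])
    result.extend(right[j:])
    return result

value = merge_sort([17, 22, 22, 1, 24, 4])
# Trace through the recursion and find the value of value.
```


merge_sort([17, 22, 22, 1, 24, 4])
Split into [17, 22, 22] and [1, 24, 4]
Left sorted: [17, 22, 22]
Right sorted: [1, 4, 24]
Merge [17, 22, 22] and [1, 4, 24]
= [1, 4, 17, 22, 22, 24]


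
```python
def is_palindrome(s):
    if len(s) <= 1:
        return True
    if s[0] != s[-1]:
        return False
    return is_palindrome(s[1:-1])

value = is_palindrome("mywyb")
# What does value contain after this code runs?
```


is_palindrome("mywyb")
"mywyb": s[0]='m' != s[-1]='b' -> False
= False


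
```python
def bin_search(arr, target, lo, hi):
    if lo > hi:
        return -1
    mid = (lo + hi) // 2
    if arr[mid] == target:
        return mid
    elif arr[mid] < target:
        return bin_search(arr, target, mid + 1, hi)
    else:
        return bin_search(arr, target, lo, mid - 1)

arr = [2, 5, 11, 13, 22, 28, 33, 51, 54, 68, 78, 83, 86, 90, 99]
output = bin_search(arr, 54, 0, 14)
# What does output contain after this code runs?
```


bin_search(arr, 54, 0, 14)
lo=0, hi=14, mid=7, arr[mid]=51
51 < 54, search right half
lo=8, hi=14, mid=11, arr[mid]=83
83 > 54, search left half
lo=8, hi=10, mid=9, arr[mid]=68
68 > 54, search left half
lo=8, hi=8, mid=8, arr[mid]=54
arr[8] == 54, found at index 8
= 8


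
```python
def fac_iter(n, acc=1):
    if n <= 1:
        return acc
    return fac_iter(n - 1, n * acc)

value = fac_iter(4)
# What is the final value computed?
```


fac_iter(4, 1)
= fac_iter(3, 4 * 1) = fac_iter(3, 4)
= fac_iter(2, 3 * 4) = fac_iter(2, 12)
= fac_iter(1, 2 * 12) = fac_iter(1, 24)
n <= 1, return acc = 24


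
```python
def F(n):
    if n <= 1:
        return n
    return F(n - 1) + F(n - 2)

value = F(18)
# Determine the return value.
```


F(18)
= F(17) + F(16)
= (F(16) + F(15)) + F(16)
Computing bottom-up: F(0)=0, F(1)=1, F(2)=1, F(3)=2, F(4)=3, F(5)=5, F(6)=8, F(7)=13, F(8)=21, F(9)=34, F(10)=55, F(11)=89, F(12)=144, F(13)=233, F(14)=377, F(15)=610, F(16)=987, F(17)=1597, F(18)=2584
= 2584


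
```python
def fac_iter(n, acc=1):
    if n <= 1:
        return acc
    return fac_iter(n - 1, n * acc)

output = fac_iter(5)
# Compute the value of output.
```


fac_iter(5, 1)
= fac_iter(4, 5 * 1) = fac_iter(4, 5)
= fac_iter(3, 4 * 5) = fac_iter(3, 20)
= fac_iter(2, 3 * 20) = fac_iter(2, 60)
= fac_iter(1, 2 * 60) = fac_iter(1, 120)
n <= 1, return acc = 120


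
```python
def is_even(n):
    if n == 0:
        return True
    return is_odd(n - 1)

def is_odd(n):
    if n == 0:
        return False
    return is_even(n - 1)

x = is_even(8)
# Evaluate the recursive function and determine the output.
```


is_even(8)
= is_odd(7)
= is_even(6)
= is_odd(5)
= is_even(4)
= is_odd(3)
= is_even(2)
= is_odd(1)
= is_even(0)
n == 0: return True
= True


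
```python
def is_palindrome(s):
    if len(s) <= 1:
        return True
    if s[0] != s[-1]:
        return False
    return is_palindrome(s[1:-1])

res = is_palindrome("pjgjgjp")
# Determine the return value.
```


is_palindrome("pjgjgjp")
"pjgjgjp": s[0]='p' == s[-1]='p' -> is_palindrome("jgjgj")
"jgjgj": s[0]='j' == s[-1]='j' -> is_palindrome("gjg")
"gjg": s[0]='g' == s[-1]='g' -> is_palindrome("j")
"j": len <= 1 -> True
= True


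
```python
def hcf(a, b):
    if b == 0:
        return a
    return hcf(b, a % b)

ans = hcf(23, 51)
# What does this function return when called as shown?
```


hcf(23, 51)
= hcf(51, 23 % 51) = hcf(51, 23)
= hcf(23, 51 % 23) = hcf(23, 5)
= hcf(5, 23 % 5) = hcf(5, 3)
= hcf(3, 5 % 3) = hcf(3, 2)
= hcf(2, 3 % 2) = hcf(2, 1)
= hcf(1, 2 % 1) = hcf(1, 0)
b == 0, return a = 1


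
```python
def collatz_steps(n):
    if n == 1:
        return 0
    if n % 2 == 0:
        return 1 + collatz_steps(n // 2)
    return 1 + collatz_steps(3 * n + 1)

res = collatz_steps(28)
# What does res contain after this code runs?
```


collatz_steps(28)
28 is even -> collatz_steps(14)
14 is even -> collatz_steps(7)
7 is odd -> 3*7+1 = 22 -> collatz_steps(22)
22 is even -> collatz_steps(11)
11 is odd -> 3*11+1 = 34 -> collatz_steps(34)
34 is even -> collatz_steps(17)
17 is odd -> 3*17+1 = 52 -> collatz_steps(52)
52 is even -> collatz_steps(26)
26 is even -> collatz_steps(13)
13 is odd -> 3*13+1 = 40 -> collatz_steps(40)
40 is even -> collatz_steps(20)
20 is even -> collatz_steps(10)
10 is even -> collatz_steps(5)
5 is odd -> 3*5+1 = 16 -> collatz_steps(16)
16 is even -> collatz_steps(8)
8 is even -> collatz_steps(4)
4 is even -> collatz_steps(2)
2 is even -> collatz_steps(1)
Reached 1 after 18 steps
= 18


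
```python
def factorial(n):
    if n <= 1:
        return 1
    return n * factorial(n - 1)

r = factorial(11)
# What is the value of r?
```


factorial(11)
= 11 * factorial(10)
= 11 * 10 * factorial(9)
= 11 * 10 * 9 * factorial(8)
= 11 * 10 * 9 * 8 * factorial(7)
= 11 * 10 * 9 * 8 * 7 * factorial(6)
= 11 * 10 * 9 * 8 * 7 * 6 * factorial(5)
= 11 * 10 * 9 * 8 * 7 * 6 * 5 * factorial(4)
= 11 * 10 * 9 * 8 * 7 * 6 * 5 * 4 * factorial(3)
= 11 * 10 * 9 * 8 * 7 * 6 * 5 * 4 * 3 * factorial(2)
= 11 * 10 * 9 * 8 * 7 * 6 * 5 * 4 * 3 * 2 * factorial(1)
= 11 * 10 * 9 * 8 * 7 * 6 * 5 * 4 * 3 * 2 * 1
= 39916800


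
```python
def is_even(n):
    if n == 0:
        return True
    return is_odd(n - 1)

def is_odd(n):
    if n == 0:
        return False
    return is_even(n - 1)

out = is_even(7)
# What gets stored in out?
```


is_even(7)
= is_odd(6)
= is_even(5)
= is_odd(4)
= is_even(3)
= is_odd(2)
= is_even(1)
= is_odd(0)
n == 0: return False
= False


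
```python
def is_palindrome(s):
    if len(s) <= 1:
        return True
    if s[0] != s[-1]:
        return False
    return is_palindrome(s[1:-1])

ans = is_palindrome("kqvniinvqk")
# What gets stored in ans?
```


is_palindrome("kqvniinvqk")
"kqvniinvqk": s[0]='k' == s[-1]='k' -> is_palindrome("qvniinvq")
"qvniinvq": s[0]='q' == s[-1]='q' -> is_palindrome("vniinv")
"vniinv": s[0]='v' == s[-1]='v' -> is_palindrome("niin")
"niin": s[0]='n' == s[-1]='n' -> is_palindrome("ii")
"ii": s[0]='i' == s[-1]='i' -> is_palindrome("")
"": len <= 1 -> True
= True


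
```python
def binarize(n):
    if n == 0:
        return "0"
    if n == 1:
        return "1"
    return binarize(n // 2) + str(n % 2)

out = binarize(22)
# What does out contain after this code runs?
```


binarize(22)
= binarize(11) + "0"
= binarize(5) + "1" + "0"
= binarize(2) + "1" + "1" + "0"
= binarize(1) + "0" + "1" + "1" + "0"
= "1" + "0" + "1" + "1" + "0"
= "10110"


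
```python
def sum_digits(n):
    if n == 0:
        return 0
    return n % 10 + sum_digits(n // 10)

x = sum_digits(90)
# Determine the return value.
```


sum_digits(90)
= 0 + sum_digits(9)
= 0 + 9 + sum_digits(0)
= 0 + 9 + 0
= 9


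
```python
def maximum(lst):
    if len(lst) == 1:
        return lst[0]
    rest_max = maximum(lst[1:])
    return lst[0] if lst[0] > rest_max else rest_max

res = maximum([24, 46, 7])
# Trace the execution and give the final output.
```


maximum([24, 46, 7])
= compare 24 with maximum([46, 7])
= compare 46 with maximum([7])
Base: maximum([7]) = 7
compare 46 with 7: max = 46
compare 24 with 46: max = 46
= 46


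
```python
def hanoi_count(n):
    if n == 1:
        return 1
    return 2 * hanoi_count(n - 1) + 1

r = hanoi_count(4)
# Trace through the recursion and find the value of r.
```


hanoi_count(4)
= 2 * hanoi_count(3) + 1
= 2 * (2 * hanoi_count(2) + 1) + 1
= 2 * (2 * (2 * hanoi_count(1) + 1) + 1) + 1
Now compute bottom-up:
hanoi_count(1) = 1
hanoi_count(2) = 2 * 1 + 1 = 3
hanoi_count(3) = 2 * 3 + 1 = 7
hanoi_count(4) = 2 * 7 + 1 = 15
= 15


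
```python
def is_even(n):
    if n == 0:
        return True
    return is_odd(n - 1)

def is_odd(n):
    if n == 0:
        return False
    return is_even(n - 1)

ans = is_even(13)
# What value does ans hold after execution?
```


is_even(13)
= is_odd(12)
= is_even(11)
= is_odd(10)
= is_even(9)
= is_odd(8)
= is_even(7)
= is_odd(6)
= is_even(5)
= is_odd(4)
= is_even(3)
= is_odd(2)
= is_even(1)
= is_odd(0)
n == 0: return False
= False


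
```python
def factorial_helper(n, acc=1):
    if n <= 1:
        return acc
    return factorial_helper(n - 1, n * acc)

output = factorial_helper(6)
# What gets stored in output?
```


factorial_helper(6, 1)
= factorial_helper(5, 6 * 1) = factorial_helper(5, 6)
= factorial_helper(4, 5 * 6) = factorial_helper(4, 30)
= factorial_helper(3, 4 * 30) = factorial_helper(3, 120)
= factorial_helper(2, 3 * 120) = factorial_helper(2, 360)
= factorial_helper(1, 2 * 360) = factorial_helper(1, 720)
n <= 1, return acc = 720


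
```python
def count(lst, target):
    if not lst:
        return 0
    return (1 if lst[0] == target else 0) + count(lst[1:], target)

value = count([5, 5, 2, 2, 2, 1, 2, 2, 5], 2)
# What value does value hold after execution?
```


count([5, 5, 2, 2, 2, 1, 2, 2, 5], 2)
lst[0]=5 != 2: 0 + count([5, 2, 2, 2, 1, 2, 2, 5], 2)
lst[0]=5 != 2: 0 + count([2, 2, 2, 1, 2, 2, 5], 2)
lst[0]=2 == 2: 1 + count([2, 2, 1, 2, 2, 5], 2)
lst[0]=2 == 2: 1 + count([2, 1, 2, 2, 5], 2)
lst[0]=2 == 2: 1 + count([1, 2, 2, 5], 2)
lst[0]=1 != 2: 0 + count([2, 2, 5], 2)
lst[0]=2 == 2: 1 + count([2, 5], 2)
lst[0]=2 == 2: 1 + count([5], 2)
lst[0]=5 != 2: 0 + count([], 2)
= 5


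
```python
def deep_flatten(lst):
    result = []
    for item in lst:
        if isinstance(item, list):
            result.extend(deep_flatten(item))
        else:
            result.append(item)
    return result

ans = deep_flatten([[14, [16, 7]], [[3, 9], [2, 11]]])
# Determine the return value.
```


deep_flatten([[14, [16, 7]], [[3, 9], [2, 11]]])
Processing each element:
  [14, [16, 7]] is a list -> deep_flatten recursively -> [14, 16, 7]
  [[3, 9], [2, 11]] is a list -> deep_flatten recursively -> [3, 9, 2, 11]
= [14, 16, 7, 3, 9, 2, 11]


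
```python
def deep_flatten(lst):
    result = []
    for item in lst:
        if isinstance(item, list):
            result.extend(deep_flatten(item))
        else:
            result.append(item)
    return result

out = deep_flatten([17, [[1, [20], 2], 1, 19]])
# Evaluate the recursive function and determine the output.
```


deep_flatten([17, [[1, [20], 2], 1, 19]])
Processing each element:
  17 is not a list -> append 17
  [[1, [20], 2], 1, 19] is a list -> deep_flatten recursively -> [1, 20, 2, 1, 19]
= [17, 1, 20, 2, 1, 19]


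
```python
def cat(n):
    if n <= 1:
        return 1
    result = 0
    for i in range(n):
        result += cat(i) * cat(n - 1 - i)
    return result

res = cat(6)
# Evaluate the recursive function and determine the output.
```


cat(6)
= sum of cat(i) * cat(6-1-i) for i in 0..5
First compute sub-values bottom-up:
  cat(0) = 1, cat(1) = 1
  cat(2) = 1*1 + 1*1 = 2
  cat(3) = 1*2 + 1*1 + 2*1 = 5
  cat(4) = 1*5 + 1*2 + 2*1 + 5*1 = 14
  cat(5) = 1*14 + 1*5 + 2*2 + 5*1 + 14*1 = 42
Now cat(6):
  cat(0)*cat(5) = 1*42 = 42
  cat(1)*cat(4) = 1*14 = 14
  cat(2)*cat(3) = 2*5 = 10
  cat(3)*cat(2) = 5*2 = 10
  cat(4)*cat(1) = 14*1 = 14
  cat(5)*cat(0) = 42*1 = 42
= 42 + 14 + 10 + 10 + 14 + 42
= 132


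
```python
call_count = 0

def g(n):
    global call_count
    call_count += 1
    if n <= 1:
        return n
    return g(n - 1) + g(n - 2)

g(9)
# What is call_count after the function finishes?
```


g(9) calls g(8) and g(7); each non-base call branches into two more.
Let C(k) = total number of calls made by g(k), including the call to g(k) itself.
Base cases: C(0) = 1, C(1) = 1
Recurrence: C(k) = 1 + C(k-1) + C(k-2)
  C(2) = 1 + C(1) + C(0) = 1 + 1 + 1 = 3
  C(3) = 1 + C(2) + C(1) = 1 + 3 + 1 = 5
  C(4) = 1 + C(3) + C(2) = 1 + 5 + 3 = 9
  C(5) = 1 + C(4) + C(3) = 1 + 9 + 5 = 15
  C(6) = 1 + C(5) + C(4) = 1 + 15 + 9 = 25
  C(7) = 1 + C(6) + C(5) = 1 + 25 + 15 = 41
  C(8) = 1 + C(7) + C(6) = 1 + 41 + 25 = 67
  C(9) = 1 + C(8) + C(7) = 1 + 67 + 41 = 109
Total calls = C(9) = 109


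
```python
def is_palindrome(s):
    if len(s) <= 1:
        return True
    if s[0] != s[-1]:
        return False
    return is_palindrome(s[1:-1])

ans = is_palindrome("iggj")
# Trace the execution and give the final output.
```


is_palindrome("iggj")
"iggj": s[0]='i' != s[-1]='j' -> False
= False


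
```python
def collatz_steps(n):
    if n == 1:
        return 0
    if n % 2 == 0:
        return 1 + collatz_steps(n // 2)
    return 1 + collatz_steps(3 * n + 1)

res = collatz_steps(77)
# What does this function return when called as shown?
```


collatz_steps(77)
77 is odd -> 3*77+1 = 232 -> collatz_steps(232)
232 is even -> collatz_steps(116)
116 is even -> collatz_steps(58)
58 is even -> collatz_steps(29)
29 is odd -> 3*29+1 = 88 -> collatz_steps(88)
88 is even -> collatz_steps(44)
44 is even -> collatz_steps(22)
22 is even -> collatz_steps(11)
11 is odd -> 3*11+1 = 34 -> collatz_steps(34)
34 is even -> collatz_steps(17)
17 is odd -> 3*17+1 = 52 -> collatz_steps(52)
52 is even -> collatz_steps(26)
26 is even -> collatz_steps(13)
13 is odd -> 3*13+1 = 40 -> collatz_steps(40)
40 is even -> collatz_steps(20)
20 is even -> collatz_steps(10)
10 is even -> collatz_steps(5)
5 is odd -> 3*5+1 = 16 -> collatz_steps(16)
16 is even -> collatz_steps(8)
8 is even -> collatz_steps(4)
4 is even -> collatz_steps(2)
2 is even -> collatz_steps(1)
Reached 1 after 22 steps
= 22


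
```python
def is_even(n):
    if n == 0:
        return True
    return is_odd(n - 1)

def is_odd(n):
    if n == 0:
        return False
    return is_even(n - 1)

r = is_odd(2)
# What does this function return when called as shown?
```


is_odd(2)
= is_even(1)
= is_odd(0)
n == 0: return False
= False


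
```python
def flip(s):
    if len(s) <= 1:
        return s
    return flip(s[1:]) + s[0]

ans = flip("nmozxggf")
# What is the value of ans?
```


flip("nmozxggf")
= flip("mozxggf") + "n"
= flip("ozxggf") + "m" + "n"
= flip("zxggf") + "o" + "m" + "n"
= flip("xggf") + "z" + "o" + "m" + "n"
= flip("ggf") + "x" + "z" + "o" + "m" + "n"
= flip("gf") + "g" + "x" + "z" + "o" + "m" + "n"
= flip("f") + "g" + "g" + "x" + "z" + "o" + "m" + "n"
= "f" + "g" + "g" + "x" + "z" + "o" + "m" + "n"
= "fggxzomn"


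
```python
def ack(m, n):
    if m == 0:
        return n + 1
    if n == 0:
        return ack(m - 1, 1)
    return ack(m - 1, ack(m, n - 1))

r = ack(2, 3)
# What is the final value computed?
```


ack(2, 3)
= ack(1, ack(2, 2))
First compute ack(2, 2) = 7
= ack(1, 7)
= 9


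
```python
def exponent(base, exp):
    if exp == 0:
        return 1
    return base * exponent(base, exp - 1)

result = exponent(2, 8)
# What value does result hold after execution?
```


exponent(2, 8)
= 2 * exponent(2, 7)
= 2 * 2 * exponent(2, 6)
= 2 * 2 * 2 * exponent(2, 5)
= 2 * 2 * 2 * 2 * exponent(2, 4)
= 2 * 2 * 2 * 2 * 2 * exponent(2, 3)
= 2 * 2 * 2 * 2 * 2 * 2 * exponent(2, 2)
= 2 * 2 * 2 * 2 * 2 * 2 * 2 * exponent(2, 1)
= 2 * 2 * 2 * 2 * 2 * 2 * 2 * 2 * exponent(2, 0)
= 2 * 2 * 2 * 2 * 2 * 2 * 2 * 2 * 1
= 256


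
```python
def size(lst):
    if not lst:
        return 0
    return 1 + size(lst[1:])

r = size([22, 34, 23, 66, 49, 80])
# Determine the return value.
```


size([22, 34, 23, 66, 49, 80])
= 1 + size([34, 23, 66, 49, 80])
= 1 + 1 + size([23, 66, 49, 80])
= 1 + 1 + 1 + size([66, 49, 80])
= 1 + 1 + 1 + 1 + size([49, 80])
= 1 + 1 + 1 + 1 + 1 + size([80])
= 1 + 1 + 1 + 1 + 1 + 1 + size([])
= 1 + 1 + 1 + 1 + 1 + 1 + 0
= 6


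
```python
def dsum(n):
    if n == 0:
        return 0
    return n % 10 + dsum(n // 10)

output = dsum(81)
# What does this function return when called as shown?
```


dsum(81)
= 1 + dsum(8)
= 1 + 8 + dsum(0)
= 1 + 8 + 0
= 9


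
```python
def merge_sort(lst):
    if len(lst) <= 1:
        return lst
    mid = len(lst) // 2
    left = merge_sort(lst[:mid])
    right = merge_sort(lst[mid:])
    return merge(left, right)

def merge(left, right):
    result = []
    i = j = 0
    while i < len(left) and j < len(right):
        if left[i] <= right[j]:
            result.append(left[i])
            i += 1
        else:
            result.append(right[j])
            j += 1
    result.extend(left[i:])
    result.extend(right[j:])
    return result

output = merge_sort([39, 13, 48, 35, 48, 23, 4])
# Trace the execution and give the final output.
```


merge_sort([39, 13, 48, 35, 48, 23, 4])
Split into [39, 13, 48] and [35, 48, 23, 4]
Left sorted: [13, 39, 48]
Right sorted: [4, 23, 35, 48]
Merge [13, 39, 48] and [4, 23, 35, 48]
= [4, 13, 23, 35, 39, 48, 48]


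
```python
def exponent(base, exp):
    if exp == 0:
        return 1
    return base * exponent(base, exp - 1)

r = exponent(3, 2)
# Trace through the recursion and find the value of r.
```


exponent(3, 2)
= 3 * exponent(3, 1)
= 3 * 3 * exponent(3, 0)
= 3 * 3 * 1
= 9


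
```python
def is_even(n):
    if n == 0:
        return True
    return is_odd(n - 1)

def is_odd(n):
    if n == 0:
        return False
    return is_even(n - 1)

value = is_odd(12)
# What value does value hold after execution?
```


is_odd(12)
= is_even(11)
= is_odd(10)
= is_even(9)
= is_odd(8)
= is_even(7)
= is_odd(6)
= is_even(5)
= is_odd(4)
= is_even(3)
= is_odd(2)
= is_even(1)
= is_odd(0)
n == 0: return False
= False


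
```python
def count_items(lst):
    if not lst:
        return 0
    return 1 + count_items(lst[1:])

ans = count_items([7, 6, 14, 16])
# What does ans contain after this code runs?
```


count_items([7, 6, 14, 16])
= 1 + count_items([6, 14, 16])
= 1 + 1 + count_items([14, 16])
= 1 + 1 + 1 + count_items([16])
= 1 + 1 + 1 + 1 + count_items([])
= 1 + 1 + 1 + 1 + 0
= 4


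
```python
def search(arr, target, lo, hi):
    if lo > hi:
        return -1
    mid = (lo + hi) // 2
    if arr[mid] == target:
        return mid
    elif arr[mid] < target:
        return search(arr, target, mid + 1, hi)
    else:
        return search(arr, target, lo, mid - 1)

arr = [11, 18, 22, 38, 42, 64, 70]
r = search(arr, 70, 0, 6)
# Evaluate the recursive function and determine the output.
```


search(arr, 70, 0, 6)
lo=0, hi=6, mid=3, arr[mid]=38
38 < 70, search right half
lo=4, hi=6, mid=5, arr[mid]=64
64 < 70, search right half
lo=6, hi=6, mid=6, arr[mid]=70
arr[6] == 70, found at index 6
= 6


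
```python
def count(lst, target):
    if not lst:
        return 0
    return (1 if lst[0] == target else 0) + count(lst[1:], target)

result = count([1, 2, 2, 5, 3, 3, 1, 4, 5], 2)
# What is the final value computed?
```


count([1, 2, 2, 5, 3, 3, 1, 4, 5], 2)
lst[0]=1 != 2: 0 + count([2, 2, 5, 3, 3, 1, 4, 5], 2)
lst[0]=2 == 2: 1 + count([2, 5, 3, 3, 1, 4, 5], 2)
lst[0]=2 == 2: 1 + count([5, 3, 3, 1, 4, 5], 2)
lst[0]=5 != 2: 0 + count([3, 3, 1, 4, 5], 2)
lst[0]=3 != 2: 0 + count([3, 1, 4, 5], 2)
lst[0]=3 != 2: 0 + count([1, 4, 5], 2)
lst[0]=1 != 2: 0 + count([4, 5], 2)
lst[0]=4 != 2: 0 + count([5], 2)
lst[0]=5 != 2: 0 + count([], 2)
= 2


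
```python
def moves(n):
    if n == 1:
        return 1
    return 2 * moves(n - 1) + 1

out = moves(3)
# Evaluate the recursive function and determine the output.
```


moves(3)
= 2 * moves(2) + 1
= 2 * (2 * moves(1) + 1) + 1
Now compute bottom-up:
moves(1) = 1
moves(2) = 2 * 1 + 1 = 3
moves(3) = 2 * 3 + 1 = 7
= 7


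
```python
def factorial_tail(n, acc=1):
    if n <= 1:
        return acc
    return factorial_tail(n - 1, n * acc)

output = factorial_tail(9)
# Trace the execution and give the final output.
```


factorial_tail(9, 1)
= factorial_tail(8, 9 * 1) = factorial_tail(8, 9)
= factorial_tail(7, 8 * 9) = factorial_tail(7, 72)
= factorial_tail(6, 7 * 72) = factorial_tail(6, 504)
= factorial_tail(5, 6 * 504) = factorial_tail(5, 3024)
= factorial_tail(4, 5 * 3024) = factorial_tail(4, 15120)
= factorial_tail(3, 4 * 15120) = factorial_tail(3, 60480)
= factorial_tail(2, 3 * 60480) = factorial_tail(2, 181440)
= factorial_tail(1, 2 * 181440) = factorial_tail(1, 362880)
n <= 1, return acc = 362880


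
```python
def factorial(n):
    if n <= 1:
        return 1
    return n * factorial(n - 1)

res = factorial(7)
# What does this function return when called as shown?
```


factorial(7)
= 7 * factorial(6)
= 7 * 6 * factorial(5)
= 7 * 6 * 5 * factorial(4)
= 7 * 6 * 5 * 4 * factorial(3)
= 7 * 6 * 5 * 4 * 3 * factorial(2)
= 7 * 6 * 5 * 4 * 3 * 2 * factorial(1)
= 7 * 6 * 5 * 4 * 3 * 2 * 1
= 5040


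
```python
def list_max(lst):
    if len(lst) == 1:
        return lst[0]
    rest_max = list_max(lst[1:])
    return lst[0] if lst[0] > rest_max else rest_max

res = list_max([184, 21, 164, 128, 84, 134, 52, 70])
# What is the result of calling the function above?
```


list_max([184, 21, 164, 128, 84, 134, 52, 70])
= compare 184 with list_max([21, 164, 128, 84, 134, 52, 70])
= compare 21 with list_max([164, 128, 84, 134, 52, 70])
= compare 164 with list_max([128, 84, 134, 52, 70])
= compare 128 with list_max([84, 134, 52, 70])
= compare 84 with list_max([134, 52, 70])
= compare 134 with list_max([52, 70])
= compare 52 with list_max([70])
Base: list_max([70]) = 70
compare 52 with 70: max = 70
compare 134 with 70: max = 134
compare 84 with 134: max = 134
compare 128 with 134: max = 134
compare 164 with 134: max = 164
compare 21 with 164: max = 164
compare 184 with 164: max = 184
= 184
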